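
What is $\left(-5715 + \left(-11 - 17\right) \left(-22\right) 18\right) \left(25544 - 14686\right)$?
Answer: $58340034$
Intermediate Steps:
$\left(-5715 + \left(-11 - 17\right) \left(-22\right) 18\right) \left(25544 - 14686\right) = \left(-5715 + \left(-28\right) \left(-22\right) 18\right) 10858 = \left(-5715 + 616 \cdot 18\right) 10858 = \left(-5715 + 11088\right) 10858 = 5373 \cdot 10858 = 58340034$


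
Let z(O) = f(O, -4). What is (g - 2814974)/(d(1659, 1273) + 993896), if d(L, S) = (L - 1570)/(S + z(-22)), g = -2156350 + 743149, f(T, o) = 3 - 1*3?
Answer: -5382466775/1265229697 ≈ -4.2541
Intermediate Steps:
f(T, o) = 0 (f(T, o) = 3 - 3 = 0)
z(O) = 0
g = -1413201
d(L, S) = (-1570 + L)/S (d(L, S) = (L - 1570)/(S + 0) = (-1570 + L)/S)
(g - 2814974)/(d(1659, 1273) + 993896) = (-1413201 - 2814974)/((-1570 + 1659)/1273 + 993896) = -4228175/((1/1273)*89 + 993896) = -4228175/(89/1273 + 993896) = -4228175/1265229697/1273 = -4228175*1273/1265229697 = -5382466775/1265229697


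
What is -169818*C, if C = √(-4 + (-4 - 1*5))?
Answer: -169818*I*√13 ≈ -6.1229e+5*I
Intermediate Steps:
C = I*√13 (C = √(-4 + (-4 - 5)) = √(-4 - 9) = √(-13) = I*√13 ≈ 3.6056*I)
-169818*C = -169818*I*√13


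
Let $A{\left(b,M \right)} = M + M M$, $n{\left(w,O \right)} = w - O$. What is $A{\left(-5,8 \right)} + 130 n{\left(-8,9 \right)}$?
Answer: $-2138$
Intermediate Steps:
$A{\left(b,M \right)} = M + M^{2}$
$A{\left(-5,8 \right)} + 130 n{\left(-8,9 \right)} = 8 \left(1 + 8\right) + 130 \left(-8 - 9\right) = 8 \cdot 9 + 130 \left(-8 - 9\right) = 72 + 130 \left(-17\right) = 72 - 2210 = -2138$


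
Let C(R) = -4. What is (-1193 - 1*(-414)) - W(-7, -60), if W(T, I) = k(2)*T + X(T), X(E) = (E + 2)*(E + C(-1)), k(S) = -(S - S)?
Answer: -834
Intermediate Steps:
k(S) = 0 (k(S) = -1*0 = 0)
X(E) = (-4 + E)*(2 + E) (X(E) = (E + 2)*(E - 4) = (2 + E)*(-4 + E) = (-4 + E)*(2 + E))
W(T, I) = -8 + T**2 - 2*T (W(T, I) = 0*T + (-8 + T**2 - 2*T) = 0 + (-8 + T**2 - 2*T) = -8 + T**2 - 2*T)
(-1193 - 1*(-414)) - W(-7, -60) = (-1193 - 1*(-414)) - (-8 + (-7)**2 - 2*(-7)) = (-1193 + 414) - (-8 + 49 + 14) = -779 - 1*55 = -779 - 55 = -834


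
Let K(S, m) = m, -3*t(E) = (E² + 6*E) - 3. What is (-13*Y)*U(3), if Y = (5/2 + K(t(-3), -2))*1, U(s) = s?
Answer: -39/2 ≈ -19.500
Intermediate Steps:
t(E) = 1 - 2*E - E²/3 (t(E) = -((E² + 6*E) - 3)/3 = -(-3 + E² + 6*E)/3 = 1 - 2*E - E²/3)
Y = ½ (Y = (5/2 - 2)*1 = (½)*1 = ½ ≈ 0.50000)
(-13*Y)*U(3) = -13*½*3 = -13/2*3 = -39/2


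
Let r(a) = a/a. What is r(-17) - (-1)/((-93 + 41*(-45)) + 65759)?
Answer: 63822/63821 ≈ 1.0000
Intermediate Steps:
r(a) = 1
r(-17) - (-1)/((-93 + 41*(-45)) + 65759) = 1 - (-1)/((-93 + 41*(-45)) + 65759) = 1 - (-1)/((-93 - 1845) + 65759) = 1 - (-1)/(-1938 + 65759) = 1 - (-1)/63821 = 1 - 1*(-1/63821) = 1 + 1/63821 = 63822/63821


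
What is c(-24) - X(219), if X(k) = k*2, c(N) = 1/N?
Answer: -10513/24 ≈ -438.04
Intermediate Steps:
X(k) = 2*k
c(-24) - X(219) = 1/(-24) - 2*219 = -1/24 - 1*438 = -1/24 - 438 = -10513/24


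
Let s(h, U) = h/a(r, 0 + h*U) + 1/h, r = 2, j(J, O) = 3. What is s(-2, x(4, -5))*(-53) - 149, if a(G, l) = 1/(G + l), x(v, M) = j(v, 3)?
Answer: -1093/2 ≈ -546.50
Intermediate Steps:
x(v, M) = 3
s(h, U) = 1/h + h*(2 + U*h) (s(h, U) = h/(1/(2 + (0 + h*U))) + 1/h = h/(1/(2 + (0 + U*h))) + 1/h = h/(1/(2 + U*h)) + 1/h = h*(2 + U*h) + 1/h = 1/h + h*(2 + U*h))
s(-2, x(4, -5))*(-53) - 149 = ((1 + (-2)²*(2 + 3*(-2)))/(-2))*(-53) - 149 = -(1 + 4*(2 - 6))/2*(-53) - 149 = -(1 + 4*(-4))/2*(-53) - 149 = -(1 - 16)/2*(-53) - 149 = -½*(-15)*(-53) - 149 = (15/2)*(-53) - 149 = -795/2 - 149 = -1093/2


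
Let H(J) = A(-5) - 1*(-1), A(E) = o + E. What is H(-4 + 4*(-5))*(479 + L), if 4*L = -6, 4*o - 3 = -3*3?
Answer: -10505/4 ≈ -2626.3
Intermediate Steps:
o = -3/2 (o = ¾ + (-3*3)/4 = ¾ + (¼)*(-9) = ¾ - 9/4 = -3/2 ≈ -1.5000)
L = -3/2 (L = (¼)*(-6) = -3/2 ≈ -1.5000)
A(E) = -3/2 + E
H(J) = -11/2 (H(J) = (-3/2 - 5) - 1*(-1) = -13/2 + 1 = -11/2)
H(-4 + 4*(-5))*(479 + L) = -11*(479 - 3/2)/2 = -11/2*955/2 = -10505/4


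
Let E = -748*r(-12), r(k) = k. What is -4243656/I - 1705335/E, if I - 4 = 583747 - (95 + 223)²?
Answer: -287043923767/1444019984 ≈ -198.78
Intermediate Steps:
I = 482627 (I = 4 + (583747 - (95 + 223)²) = 4 + (583747 - 1*318²) = 4 + (583747 - 1*101124) = 4 + (583747 - 101124) = 4 + 482623 = 482627)
E = 8976 (E = -748*(-12) = 8976)
-4243656/I - 1705335/E = -4243656/482627 - 1705335/8976 = -4243656*1/482627 - 1705335*1/8976 = -4243656/482627 - 568445/2992 = -287043923767/1444019984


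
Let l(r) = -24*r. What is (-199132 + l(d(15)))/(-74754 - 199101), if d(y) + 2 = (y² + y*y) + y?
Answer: 210244/273855 ≈ 0.76772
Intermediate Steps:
d(y) = -2 + y + 2*y² (d(y) = -2 + ((y² + y*y) + y) = -2 + ((y² + y²) + y) = -2 + (2*y² + y) = -2 + (y + 2*y²) = -2 + y + 2*y²)
(-199132 + l(d(15)))/(-74754 - 199101) = (-199132 - 24*(-2 + 15 + 2*15²))/(-74754 - 199101) = (-199132 - 24*(-2 + 15 + 2*225))/(-273855) = (-199132 - 24*(-2 + 15 + 450))*(-1/273855) = (-199132 - 24*463)*(-1/273855) = (-199132 - 11112)*(-1/273855) = -210244*(-1/273855) = 210244/273855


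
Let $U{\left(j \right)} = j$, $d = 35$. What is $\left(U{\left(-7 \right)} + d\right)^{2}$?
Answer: $784$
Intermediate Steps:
$\left(U{\left(-7 \right)} + d\right)^{2} = \left(-7 + 35\right)^{2} = 28^{2} = 784$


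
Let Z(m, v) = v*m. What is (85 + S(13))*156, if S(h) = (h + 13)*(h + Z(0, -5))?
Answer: 65988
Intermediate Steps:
Z(m, v) = m*v
S(h) = h*(13 + h) (S(h) = (h + 13)*(h + 0*(-5)) = (13 + h)*(h + 0) = (13 + h)*h = h*(13 + h))
(85 + S(13))*156 = (85 + 13*(13 + 13))*156 = (85 + 13*26)*156 = (85 + 338)*156 = 423*156 = 65988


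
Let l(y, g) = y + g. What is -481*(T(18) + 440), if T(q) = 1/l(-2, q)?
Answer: -3386721/16 ≈ -2.1167e+5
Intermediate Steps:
l(y, g) = g + y
T(q) = 1/(-2 + q) (T(q) = 1/(q - 2) = 1/(-2 + q))
-481*(T(18) + 440) = -481*(1/(-2 + 18) + 440) = -481*(1/16 + 440) = -481*7041/16 = -3386721/16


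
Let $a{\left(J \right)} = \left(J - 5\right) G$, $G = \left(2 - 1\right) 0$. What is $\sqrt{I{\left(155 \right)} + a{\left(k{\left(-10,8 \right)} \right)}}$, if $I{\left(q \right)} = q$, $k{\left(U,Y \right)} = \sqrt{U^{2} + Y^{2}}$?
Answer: $\sqrt{155} \approx 12.45$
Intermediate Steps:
$G = 0$ ($G = 1 \cdot 0 = 0$)
$a{\left(J \right)} = 0$ ($a{\left(J \right)} = \left(J - 5\right) 0 = \left(-5 + J\right) 0 = 0$)
$\sqrt{I{\left(155 \right)} + a{\left(k{\left(-10,8 \right)} \right)}} = \sqrt{155 + 0} = \sqrt{155}$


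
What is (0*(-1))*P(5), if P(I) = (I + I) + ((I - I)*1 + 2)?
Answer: 0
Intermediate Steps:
P(I) = 2 + 2*I (P(I) = 2*I + (0*1 + 2) = 2*I + (0 + 2) = 2*I + 2 = 2 + 2*I)
(0*(-1))*P(5) = (0*(-1))*(2 + 2*5) = 0*(2 + 10) = 0*12 = 0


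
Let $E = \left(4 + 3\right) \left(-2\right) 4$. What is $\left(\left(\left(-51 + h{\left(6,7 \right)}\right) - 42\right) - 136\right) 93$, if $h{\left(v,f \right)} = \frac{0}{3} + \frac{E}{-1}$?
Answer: $-16089$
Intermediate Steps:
$E = -56$ ($E = 7 \left(-2\right) 4 = \left(-14\right) 4 = -56$)
$h{\left(v,f \right)} = 56$ ($h{\left(v,f \right)} = \frac{0}{3} - \frac{56}{-1} = 0 \cdot \frac{1}{3} - -56 = 0 + 56 = 56$)
$\left(\left(\left(-51 + h{\left(6,7 \right)}\right) - 42\right) - 136\right) 93 = \left(\left(\left(-51 + 56\right) - 42\right) - 136\right) 93 = \left(\left(5 - 42\right) - 136\right) 93 = \left(-37 - 136\right) 93 = \left(-173\right) 93 = -16089$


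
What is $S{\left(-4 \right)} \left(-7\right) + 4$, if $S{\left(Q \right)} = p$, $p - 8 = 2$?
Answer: $-66$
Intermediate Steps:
$p = 10$ ($p = 8 + 2 = 10$)
$S{\left(Q \right)} = 10$
$S{\left(-4 \right)} \left(-7\right) + 4 = 10 \left(-7\right) + 4 = -70 + 4 = -66$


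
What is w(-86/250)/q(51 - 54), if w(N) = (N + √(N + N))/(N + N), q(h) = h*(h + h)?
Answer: 1/36 - 5*I*√430/1548 ≈ 0.027778 - 0.066978*I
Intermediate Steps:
q(h) = 2*h² (q(h) = h*(2*h) = 2*h²)
w(N) = (N + √2*√N)/(2*N) (w(N) = (N + √(2*N))/((2*N)) = (N + √2*√N)*(1/(2*N)) = (N + √2*√N)/(2*N))
w(-86/250)/q(51 - 54) = (½ + √2/(2*√(-86/250)))/((2*(51 - 54)²)) = (½ + √2/(2*√(-86*1/250)))/((2*(-3)²)) = (½ + √2/(2*√(-43/125)))/((2*9)) = (½ + √2*(-5*I*√215/43)/2)/18 = (½ - 5*I*√430/86)*(1/18) = 1/36 - 5*I*√430/1548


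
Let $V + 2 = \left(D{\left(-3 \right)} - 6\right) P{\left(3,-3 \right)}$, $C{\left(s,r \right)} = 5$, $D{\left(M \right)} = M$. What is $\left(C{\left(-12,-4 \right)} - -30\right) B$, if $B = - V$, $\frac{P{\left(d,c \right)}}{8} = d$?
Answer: $7630$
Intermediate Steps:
$P{\left(d,c \right)} = 8 d$
$V = -218$ ($V = -2 + \left(-3 - 6\right) 8 \cdot 3 = -2 - 216 = -218$)
$B = 218$ ($B = \left(-1\right) \left(-218\right) = 218$)
$\left(C{\left(-12,-4 \right)} - -30\right) B = \left(5 - -30\right) 218 = \left(5 + \left(-20 + 50\right)\right) 218 = \left(5 + 30\right) 218 = 35 \cdot 218 = 7630$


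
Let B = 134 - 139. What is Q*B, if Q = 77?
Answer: -385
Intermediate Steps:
B = -5
Q*B = 77*(-5) = -385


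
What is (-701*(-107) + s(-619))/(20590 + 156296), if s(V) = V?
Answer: 12398/29481 ≈ 0.42054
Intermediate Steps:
(-701*(-107) + s(-619))/(20590 + 156296) = (-701*(-107) - 619)/(20590 + 156296) = (75007 - 619)/176886 = 74388*(1/176886) = 12398/29481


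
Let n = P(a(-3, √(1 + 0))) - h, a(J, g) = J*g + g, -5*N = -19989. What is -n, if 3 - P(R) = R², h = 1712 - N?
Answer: -11424/5 ≈ -2284.8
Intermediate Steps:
N = 19989/5 (N = -⅕*(-19989) = 19989/5 ≈ 3997.8)
a(J, g) = g + J*g
h = -11429/5 (h = 1712 - 1*19989/5 = 1712 - 19989/5 = -11429/5 ≈ -2285.8)
P(R) = 3 - R²
n = 11424/5 (n = (3 - (√(1 + 0)*(1 - 3))²) - 1*(-11429/5) = (3 - (√1*(-2))²) + 11429/5 = (3 - (1*(-2))²) + 11429/5 = (3 - 1*(-2)²) + 11429/5 = (3 - 1*4) + 11429/5 = (3 - 4) + 11429/5 = -1 + 11429/5 = 11424/5 ≈ 2284.8)
-n = -1*11424/5 = -11424/5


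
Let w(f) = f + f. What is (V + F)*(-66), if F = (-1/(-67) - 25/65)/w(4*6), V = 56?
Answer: -12875093/3484 ≈ -3695.5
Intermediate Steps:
w(f) = 2*f
F = -161/20904 (F = (-1/(-67) - 25/65)/((2*(4*6))) = (-1*(-1/67) - 25*1/65)/((2*24)) = (1/67 - 5/13)/48 = -322/871*1/48 = -161/20904 ≈ -0.0077019)
(V + F)*(-66) = (56 - 161/20904)*(-66) = (1170463/20904)*(-66) = -12875093/3484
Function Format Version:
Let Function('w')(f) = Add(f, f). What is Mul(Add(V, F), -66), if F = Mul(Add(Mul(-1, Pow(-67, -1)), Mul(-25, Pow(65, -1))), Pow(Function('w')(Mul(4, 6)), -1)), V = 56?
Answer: Rational(-12875093, 3484) ≈ -3695.5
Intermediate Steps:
Function('w')(f) = Mul(2, f)
F = Rational(-161, 20904) (F = Mul(Add(Mul(-1, Pow(-67, -1)), Mul(-25, Pow(65, -1))), Pow(Mul(2, Mul(4, 6)), -1)) = Mul(Add(Mul(-1, Rational(-1, 67)), Mul(-25, Rational(1, 65))), Pow(Mul(2, 24), -1)) = Mul(Add(Rational(1, 67), Rational(-5, 13)), Pow(48, -1)) = Mul(Rational(-322, 871), Rational(1, 48)) = Rational(-161, 20904) ≈ -0.0077019)
Mul(Add(V, F), -66) = Mul(Add(56, Rational(-161, 20904)), -66) = Mul(Rational(1170463, 20904), -66) = Rational(-12875093, 3484)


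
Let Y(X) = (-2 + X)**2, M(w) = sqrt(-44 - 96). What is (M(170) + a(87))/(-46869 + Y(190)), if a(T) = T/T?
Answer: -1/11525 - 2*I*sqrt(35)/11525 ≈ -8.6768e-5 - 0.0010267*I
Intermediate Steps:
M(w) = 2*I*sqrt(35) (M(w) = sqrt(-140) = 2*I*sqrt(35))
a(T) = 1
(M(170) + a(87))/(-46869 + Y(190)) = (2*I*sqrt(35) + 1)/(-46869 + (-2 + 190)**2) = (1 + 2*I*sqrt(35))/(-46869 + 188**2) = (1 + 2*I*sqrt(35))/(-46869 + 35344) = (1 + 2*I*sqrt(35))/(-11525) = (1 + 2*I*sqrt(35))*(-1/11525) = -1/11525 - 2*I*sqrt(35)/11525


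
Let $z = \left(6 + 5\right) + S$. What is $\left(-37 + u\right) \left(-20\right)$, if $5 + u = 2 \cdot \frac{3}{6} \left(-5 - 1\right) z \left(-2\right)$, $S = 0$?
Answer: $-1800$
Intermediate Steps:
$z = 11$ ($z = \left(6 + 5\right) + 0 = 11 + 0 = 11$)
$u = 127$ ($u = -5 + 2 \cdot \frac{3}{6} \left(-5 - 1\right) 11 \left(-2\right) = -5 + 2 \cdot 3 \cdot \frac{1}{6} \left(-6\right) 11 \left(-2\right) = -5 + 2 \cdot \frac{1}{2} \left(-6\right) 11 \left(-2\right) = -5 + 2 \left(-3\right) 11 \left(-2\right) = -5 + \left(-6\right) 11 \left(-2\right) = -5 - -132 = -5 + 132 = 127$)
$\left(-37 + u\right) \left(-20\right) = \left(-37 + 127\right) \left(-20\right) = 90 \left(-20\right) = -1800$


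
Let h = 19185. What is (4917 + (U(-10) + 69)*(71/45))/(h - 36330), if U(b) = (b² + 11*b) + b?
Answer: -224744/771525 ≈ -0.29130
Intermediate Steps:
U(b) = b² + 12*b
(4917 + (U(-10) + 69)*(71/45))/(h - 36330) = (4917 + (-10*(12 - 10) + 69)*(71/45))/(19185 - 36330) = (4917 + (-10*2 + 69)*(71*(1/45)))/(-17145) = (4917 + (-20 + 69)*(71/45))*(-1/17145) = (4917 + 49*(71/45))*(-1/17145) = (4917 + 3479/45)*(-1/17145) = (224744/45)*(-1/17145) = -224744/771525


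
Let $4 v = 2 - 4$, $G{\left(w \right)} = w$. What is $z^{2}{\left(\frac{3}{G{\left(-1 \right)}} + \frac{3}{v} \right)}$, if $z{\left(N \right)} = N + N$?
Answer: $324$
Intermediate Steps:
$v = - \frac{1}{2}$ ($v = \frac{2 - 4}{4} = \frac{1}{4} \left(-2\right) = - \frac{1}{2} \approx -0.5$)
$z{\left(N \right)} = 2 N$
$z^{2}{\left(\frac{3}{G{\left(-1 \right)}} + \frac{3}{v} \right)} = \left(2 \left(\frac{3}{-1} + \frac{3}{- \frac{1}{2}}\right)\right)^{2} = \left(2 \left(3 \left(-1\right) + 3 \left(-2\right)\right)\right)^{2} = \left(2 \left(-3 - 6\right)\right)^{2} = \left(2 \left(-9\right)\right)^{2} = \left(-18\right)^{2} = 324$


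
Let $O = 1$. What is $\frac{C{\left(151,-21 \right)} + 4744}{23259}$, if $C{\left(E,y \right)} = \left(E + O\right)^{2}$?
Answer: $\frac{27848}{23259} \approx 1.1973$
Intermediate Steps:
$C{\left(E,y \right)} = \left(1 + E\right)^{2}$ ($C{\left(E,y \right)} = \left(E + 1\right)^{2} = \left(1 + E\right)^{2}$)
$\frac{C{\left(151,-21 \right)} + 4744}{23259} = \frac{\left(1 + 151\right)^{2} + 4744}{23259} = \left(152^{2} + 4744\right) \frac{1}{23259} = \left(23104 + 4744\right) \frac{1}{23259} = 27848 \cdot \frac{1}{23259} = \frac{27848}{23259}$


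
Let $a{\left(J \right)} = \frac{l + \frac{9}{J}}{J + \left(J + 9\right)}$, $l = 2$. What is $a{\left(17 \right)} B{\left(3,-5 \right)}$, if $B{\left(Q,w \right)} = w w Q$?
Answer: $\frac{75}{17} \approx 4.4118$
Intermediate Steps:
$B{\left(Q,w \right)} = Q w^{2}$ ($B{\left(Q,w \right)} = w^{2} Q = Q w^{2}$)
$a{\left(J \right)} = \frac{2 + \frac{9}{J}}{9 + 2 J}$ ($a{\left(J \right)} = \frac{2 + \frac{9}{J}}{J + \left(J + 9\right)} = \frac{2 + \frac{9}{J}}{J + \left(9 + J\right)} = \frac{2 + \frac{9}{J}}{9 + 2 J}$)
$a{\left(17 \right)} B{\left(3,-5 \right)} = \frac{3 \left(-5\right)^{2}}{17} = \frac{3 \cdot 25}{17} = \frac{1}{17} \cdot 75 = \frac{75}{17}$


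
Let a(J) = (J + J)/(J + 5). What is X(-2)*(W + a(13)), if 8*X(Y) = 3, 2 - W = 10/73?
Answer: 2173/1752 ≈ 1.2403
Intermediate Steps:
W = 136/73 (W = 2 - 10/73 = 136/73 ≈ 1.8630)
X(Y) = 3/8 (X(Y) = (⅛)*3 = 3/8)
a(J) = 2*J/(5 + J) (a(J) = (2*J)/(5 + J) = 2*J/(5 + J))
X(-2)*(W + a(13)) = 3*(136/73 + 2*13/(5 + 13))/8 = 3*(136/73 + 2*13/18)/8 = 3*(136/73 + 2*13*(1/18))/8 = 3*(136/73 + 13/9)/8 = (3/8)*(2173/657) = 2173/1752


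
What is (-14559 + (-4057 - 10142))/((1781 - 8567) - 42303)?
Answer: 9586/16363 ≈ 0.58583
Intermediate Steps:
(-14559 + (-4057 - 10142))/((1781 - 8567) - 42303) = (-14559 - 14199)/(-6786 - 42303) = -28758/(-49089) = -28758*(-1/49089) = 9586/16363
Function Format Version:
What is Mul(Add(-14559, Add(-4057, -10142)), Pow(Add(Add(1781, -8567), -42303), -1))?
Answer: Rational(9586, 16363) ≈ 0.58583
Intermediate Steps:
Mul(Add(-14559, Add(-4057, -10142)), Pow(Add(Add(1781, -8567), -42303), -1)) = Mul(Add(-14559, -14199), Pow(Add(-6786, -42303), -1)) = Mul(-28758, Pow(-49089, -1)) = Mul(-28758, Rational(-1, 49089)) = Rational(9586, 16363)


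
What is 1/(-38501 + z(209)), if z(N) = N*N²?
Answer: 1/9090828 ≈ 1.1000e-7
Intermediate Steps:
z(N) = N³
1/(-38501 + z(209)) = 1/(-38501 + 209³) = 1/(-38501 + 9129329) = 1/9090828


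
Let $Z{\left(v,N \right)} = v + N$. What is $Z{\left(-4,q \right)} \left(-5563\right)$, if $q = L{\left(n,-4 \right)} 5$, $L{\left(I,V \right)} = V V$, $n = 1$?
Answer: $-422788$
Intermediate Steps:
$L{\left(I,V \right)} = V^{2}$
$q = 80$ ($q = \left(-4\right)^{2} \cdot 5 = 16 \cdot 5 = 80$)
$Z{\left(v,N \right)} = N + v$
$Z{\left(-4,q \right)} \left(-5563\right) = \left(80 - 4\right) \left(-5563\right) = 76 \left(-5563\right) = -422788$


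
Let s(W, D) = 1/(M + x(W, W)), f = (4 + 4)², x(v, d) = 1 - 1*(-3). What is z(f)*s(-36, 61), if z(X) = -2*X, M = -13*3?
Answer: 128/35 ≈ 3.6571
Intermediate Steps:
x(v, d) = 4 (x(v, d) = 1 + 3 = 4)
M = -39
f = 64 (f = 8² = 64)
s(W, D) = -1/35 (s(W, D) = 1/(-39 + 4) = 1/(-35) = -1/35)
z(f)*s(-36, 61) = -2*64*(-1/35) = -128*(-1/35) = 128/35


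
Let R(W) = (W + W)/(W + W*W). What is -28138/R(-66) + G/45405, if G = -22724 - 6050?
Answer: 41522162651/45405 ≈ 9.1448e+5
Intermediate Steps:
G = -28774
R(W) = 2*W/(W + W**2) (R(W) = (2*W)/(W + W**2) = 2*W/(W + W**2))
-28138/R(-66) + G/45405 = -28138/(2/(1 - 66)) - 28774/45405 = -28138/(2/(-65)) - 28774*1/45405 = -28138/(2*(-1/65)) - 28774/45405 = -28138/(-2/65) - 28774/45405 = -28138*(-65/2) - 28774/45405 = 914485 - 28774/45405 = 41522162651/45405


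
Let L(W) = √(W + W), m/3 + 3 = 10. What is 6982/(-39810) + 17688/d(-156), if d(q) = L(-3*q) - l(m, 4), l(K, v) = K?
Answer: 14933221/19905 + 1072*√26/5 ≈ 1843.5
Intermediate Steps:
m = 21 (m = -9 + 3*10 = -9 + 30 = 21)
L(W) = √2*√W (L(W) = √(2*W) = √2*√W)
d(q) = -21 + √6*√(-q) (d(q) = √2*√(-3*q) - 1*21 = √2*(√3*√(-q)) - 21 = √6*√(-q) - 21 = -21 + √6*√(-q))
6982/(-39810) + 17688/d(-156) = 6982/(-39810) + 17688/(-21 + √6*√(-1*(-156))) = 6982*(-1/39810) + 17688/(-21 + √6*√156) = -3491/19905 + 17688/(-21 + √6*(2*√39)) = -3491/19905 + 17688/(-21 + 6*√26)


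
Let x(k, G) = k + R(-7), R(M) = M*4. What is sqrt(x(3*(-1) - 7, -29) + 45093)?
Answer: sqrt(45055) ≈ 212.26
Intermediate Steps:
R(M) = 4*M
x(k, G) = -28 + k (x(k, G) = k + 4*(-7) = k - 28 = -28 + k)
sqrt(x(3*(-1) - 7, -29) + 45093) = sqrt((-28 + (3*(-1) - 7)) + 45093) = sqrt((-28 + (-3 - 7)) + 45093) = sqrt((-28 - 10) + 45093) = sqrt(-38 + 45093) = sqrt(45055)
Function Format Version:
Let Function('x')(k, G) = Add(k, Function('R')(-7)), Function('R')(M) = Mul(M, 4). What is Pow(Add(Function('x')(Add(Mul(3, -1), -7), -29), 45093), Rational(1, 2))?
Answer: Pow(45055, Rational(1, 2)) ≈ 212.26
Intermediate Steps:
Function('R')(M) = Mul(4, M)
Function('x')(k, G) = Add(-28, k) (Function('x')(k, G) = Add(k, Mul(4, -7)) = Add(k, -28) = Add(-28, k))
Pow(Add(Function('x')(Add(Mul(3, -1), -7), -29), 45093), Rational(1, 2)) = Pow(Add(Add(-28, Add(Mul(3, -1), -7)), 45093), Rational(1, 2)) = Pow(Add(Add(-28, Add(-3, -7)), 45093), Rational(1, 2)) = Pow(Add(Add(-28, -10), 45093), Rational(1, 2)) = Pow(Add(-38, 45093), Rational(1, 2)) = Pow(45055, Rational(1, 2))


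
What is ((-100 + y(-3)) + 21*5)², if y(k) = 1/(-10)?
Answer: 2401/100 ≈ 24.010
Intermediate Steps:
y(k) = -⅒
((-100 + y(-3)) + 21*5)² = ((-100 - ⅒) + 21*5)² = (-1001/10 + 105)² = (49/10)² = 2401/100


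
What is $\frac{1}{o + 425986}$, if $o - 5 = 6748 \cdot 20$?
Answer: $\frac{1}{560951} \approx 1.7827 \cdot 10^{-6}$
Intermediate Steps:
$o = 134965$ ($o = 5 + 6748 \cdot 20 = 5 + 134960 = 134965$)
$\frac{1}{o + 425986} = \frac{1}{134965 + 425986} = \frac{1}{560951}$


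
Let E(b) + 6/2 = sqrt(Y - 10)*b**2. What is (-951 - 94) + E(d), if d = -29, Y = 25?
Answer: -1048 + 841*sqrt(15) ≈ 2209.2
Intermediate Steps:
E(b) = -3 + sqrt(15)*b**2 (E(b) = -3 + sqrt(25 - 10)*b**2 = -3 + sqrt(15)*b**2)
(-951 - 94) + E(d) = (-951 - 94) + (-3 + sqrt(15)*(-29)**2) = -1045 + (-3 + sqrt(15)*841) = -1045 + (-3 + 841*sqrt(15)) = -1048 + 841*sqrt(15)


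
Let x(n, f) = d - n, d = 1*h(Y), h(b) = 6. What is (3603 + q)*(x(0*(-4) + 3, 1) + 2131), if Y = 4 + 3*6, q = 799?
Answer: 9393868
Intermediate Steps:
Y = 22 (Y = 4 + 18 = 22)
d = 6 (d = 1*6 = 6)
x(n, f) = 6 - n
(3603 + q)*(x(0*(-4) + 3, 1) + 2131) = (3603 + 799)*((6 - (0*(-4) + 3)) + 2131) = 4402*((6 - (0 + 3)) + 2131) = 4402*((6 - 1*3) + 2131) = 4402*((6 - 3) + 2131) = 4402*(3 + 2131) = 4402*2134 = 9393868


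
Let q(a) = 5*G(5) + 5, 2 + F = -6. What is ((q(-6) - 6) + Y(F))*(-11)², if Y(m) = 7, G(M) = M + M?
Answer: 6776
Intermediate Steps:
F = -8 (F = -2 - 6 = -8)
G(M) = 2*M
q(a) = 55 (q(a) = 5*(2*5) + 5 = 5*10 + 5 = 50 + 5 = 55)
((q(-6) - 6) + Y(F))*(-11)² = ((55 - 6) + 7)*(-11)² = (49 + 7)*121 = 56*121 = 6776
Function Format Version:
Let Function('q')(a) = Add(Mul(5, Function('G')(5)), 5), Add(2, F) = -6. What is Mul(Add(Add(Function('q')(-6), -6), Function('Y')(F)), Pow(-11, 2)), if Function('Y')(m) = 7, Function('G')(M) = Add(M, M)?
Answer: 6776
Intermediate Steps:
F = -8 (F = Add(-2, -6) = -8)
Function('G')(M) = Mul(2, M)
Function('q')(a) = 55 (Function('q')(a) = Add(Mul(5, Mul(2, 5)), 5) = Add(Mul(5, 10), 5) = Add(50, 5) = 55)
Mul(Add(Add(Function('q')(-6), -6), Function('Y')(F)), Pow(-11, 2)) = Mul(Add(Add(55, -6), 7), Pow(-11, 2)) = Mul(Add(49, 7), 121) = Mul(56, 121) = 6776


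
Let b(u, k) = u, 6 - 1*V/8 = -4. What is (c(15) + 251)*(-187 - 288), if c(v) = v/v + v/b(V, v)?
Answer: -1916625/16 ≈ -1.1979e+5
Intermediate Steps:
V = 80 (V = 48 - 8*(-4) = 48 + 32 = 80)
c(v) = 1 + v/80 (c(v) = v/v + v/80 = 1 + v*(1/80) = 1 + v/80)
(c(15) + 251)*(-187 - 288) = ((1 + (1/80)*15) + 251)*(-187 - 288) = ((1 + 3/16) + 251)*(-475) = (19/16 + 251)*(-475) = (4035/16)*(-475) = -1916625/16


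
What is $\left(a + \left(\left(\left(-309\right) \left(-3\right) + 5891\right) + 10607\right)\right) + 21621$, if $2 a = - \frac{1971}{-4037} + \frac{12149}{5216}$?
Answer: $\frac{1644441945513}{42113984} \approx 39047.0$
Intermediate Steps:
$a = \frac{59326249}{42113984}$ ($a = \frac{- \frac{1971}{-4037} + \frac{12149}{5216}}{2} = \frac{\left(-1971\right) \left(- \frac{1}{4037}\right) + 12149 \cdot \frac{1}{5216}}{2} = \frac{\frac{1971}{4037} + \frac{12149}{5216}}{2} = \frac{1}{2} \cdot \frac{59326249}{21056992} = \frac{59326249}{42113984} \approx 1.4087$)
$\left(a + \left(\left(\left(-309\right) \left(-3\right) + 5891\right) + 10607\right)\right) + 21621 = \left(\frac{59326249}{42113984} + \left(\left(\left(-309\right) \left(-3\right) + 5891\right) + 10607\right)\right) + 21621 = \left(\frac{59326249}{42113984} + \left(\left(927 + 5891\right) + 10607\right)\right) + 21621 = \left(\frac{59326249}{42113984} + \left(6818 + 10607\right)\right) + 21621 = \left(\frac{59326249}{42113984} + 17425\right) + 21621 = \frac{733895497449}{42113984} + 21621 = \frac{1644441945513}{42113984}$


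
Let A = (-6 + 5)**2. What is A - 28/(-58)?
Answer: 43/29 ≈ 1.4828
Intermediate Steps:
A = 1 (A = (-1)**2 = 1)
A - 28/(-58) = 1 - 28/(-58) = 1 - 28*(-1/58) = 1 + 14/29 = 43/29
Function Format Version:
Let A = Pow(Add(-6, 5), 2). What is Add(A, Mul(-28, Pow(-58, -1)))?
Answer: Rational(43, 29) ≈ 1.4828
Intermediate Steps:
A = 1 (A = Pow(-1, 2) = 1)
Add(A, Mul(-28, Pow(-58, -1))) = Add(1, Mul(-28, Pow(-58, -1))) = Add(1, Mul(-28, Rational(-1, 58))) = Add(1, Rational(14, 29)) = Rational(43, 29)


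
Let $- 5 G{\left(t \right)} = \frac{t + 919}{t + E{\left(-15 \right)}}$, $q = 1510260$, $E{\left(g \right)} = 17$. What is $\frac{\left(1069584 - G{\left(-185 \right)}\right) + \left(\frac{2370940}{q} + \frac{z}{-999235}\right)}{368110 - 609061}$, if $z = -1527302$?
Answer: $- \frac{753254854903355123}{169689461567358180} \approx -4.439$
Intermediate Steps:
$G{\left(t \right)} = - \frac{919 + t}{5 \left(17 + t\right)}$ ($G{\left(t \right)} = - \frac{\left(t + 919\right) \frac{1}{t + 17}}{5} = - \frac{\left(919 + t\right) \frac{1}{17 + t}}{5} = - \frac{\frac{1}{17 + t} \left(919 + t\right)}{5} = - \frac{919 + t}{5 \left(17 + t\right)}$)
$\frac{\left(1069584 - G{\left(-185 \right)}\right) + \left(\frac{2370940}{q} + \frac{z}{-999235}\right)}{368110 - 609061} = \frac{\left(1069584 - \frac{-919 - -185}{5 \left(17 - 185\right)}\right) + \left(\frac{2370940}{1510260} - \frac{1527302}{-999235}\right)}{368110 - 609061} = \frac{\left(1069584 - \frac{-919 + 185}{5 \left(-168\right)}\right) + \left(2370940 \cdot \frac{1}{1510260} - - \frac{1527302}{999235}\right)}{-240951} = \left(\left(1069584 - \frac{1}{5} \left(- \frac{1}{168}\right) \left(-734\right)\right) + \left(\frac{118547}{75513} + \frac{1527302}{999235}\right)\right) \left(- \frac{1}{240951}\right) = \left(\left(1069584 - \frac{367}{420}\right) + \frac{233787467471}{75455232555}\right) \left(- \frac{1}{240951}\right) = \left(\frac{449224913}{420} + \frac{233787467471}{75455232555}\right) \left(- \frac{1}{240951}\right) = \frac{753254854903355123}{704248837180} \left(- \frac{1}{240951}\right) = - \frac{753254854903355123}{169689461567358180}$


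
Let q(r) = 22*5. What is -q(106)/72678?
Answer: -55/36339 ≈ -0.0015135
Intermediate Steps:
q(r) = 110
-q(106)/72678 = -1*110/72678 = -110*1/72678 = -55/36339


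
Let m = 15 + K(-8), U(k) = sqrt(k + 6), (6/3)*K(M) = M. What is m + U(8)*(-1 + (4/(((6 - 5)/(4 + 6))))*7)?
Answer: 11 + 279*sqrt(14) ≈ 1054.9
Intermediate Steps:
K(M) = M/2
U(k) = sqrt(6 + k)
m = 11 (m = 15 + (1/2)*(-8) = 15 - 4 = 11)
m + U(8)*(-1 + (4/(((6 - 5)/(4 + 6))))*7) = 11 + sqrt(6 + 8)*(-1 + (4/(((6 - 5)/(4 + 6))))*7) = 11 + sqrt(14)*(-1 + (4/((1/10)))*7) = 11 + sqrt(14)*(-1 + (4/((1*(1/10))))*7) = 11 + sqrt(14)*(-1 + (4/(1/10))*7) = 11 + sqrt(14)*(-1 + (4*10)*7) = 11 + sqrt(14)*(-1 + 40*7) = 11 + sqrt(14)*(-1 + 280) = 11 + sqrt(14)*279 = 11 + 279*sqrt(14)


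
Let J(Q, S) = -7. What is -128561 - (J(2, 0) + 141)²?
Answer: -146517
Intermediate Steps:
-128561 - (J(2, 0) + 141)² = -128561 - (-7 + 141)² = -128561 - 1*134² = -128561 - 1*17956 = -128561 - 17956 = -146517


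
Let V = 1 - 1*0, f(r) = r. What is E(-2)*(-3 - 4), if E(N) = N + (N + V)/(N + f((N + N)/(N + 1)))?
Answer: 35/2 ≈ 17.500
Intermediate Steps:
V = 1 (V = 1 + 0 = 1)
E(N) = N + (1 + N)/(N + 2*N/(1 + N)) (E(N) = N + (N + 1)/(N + (N + N)/(N + 1)) = N + (1 + N)/(N + (2*N)/(1 + N)) = N + (1 + N)/(N + 2*N/(1 + N)))
E(-2)*(-3 - 4) = ((1 + (-2)³ + 2*(-2) + 4*(-2)²)/((-2)*(3 - 2)))*(-3 - 4) = -½*(1 - 8 - 4 + 4*4)/1*(-7) = -½*1*(1 - 8 - 4 + 16)*(-7) = -½*1*5*(-7) = -5/2*(-7) = 35/2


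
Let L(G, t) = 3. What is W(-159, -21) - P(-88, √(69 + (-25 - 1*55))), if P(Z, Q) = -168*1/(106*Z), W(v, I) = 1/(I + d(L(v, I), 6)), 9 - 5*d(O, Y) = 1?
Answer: -7867/113102 ≈ -0.069557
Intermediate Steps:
d(O, Y) = 8/5 (d(O, Y) = 9/5 - ⅕*1 = 9/5 - ⅕ = 8/5)
W(v, I) = 1/(8/5 + I) (W(v, I) = 1/(I + 8/5) = 1/(8/5 + I))
P(Z, Q) = -84/(53*Z)
W(-159, -21) - P(-88, √(69 + (-25 - 1*55))) = 5/(8 + 5*(-21)) - (-84)/(53*(-88)) = 5/(8 - 105) - (-84)*(-1)/(53*88) = 5/(-97) - 1*21/1166 = 5*(-1/97) - 21/1166 = -5/97 - 21/1166 = -7867/113102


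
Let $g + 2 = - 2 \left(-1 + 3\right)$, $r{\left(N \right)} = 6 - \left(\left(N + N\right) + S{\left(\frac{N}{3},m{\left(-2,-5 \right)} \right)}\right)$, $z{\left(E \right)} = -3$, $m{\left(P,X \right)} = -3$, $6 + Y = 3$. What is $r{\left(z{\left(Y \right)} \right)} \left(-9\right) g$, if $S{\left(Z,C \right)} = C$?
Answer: $810$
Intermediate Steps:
$Y = -3$ ($Y = -6 + 3 = -3$)
$r{\left(N \right)} = 9 - 2 N$ ($r{\left(N \right)} = 6 - \left(\left(N + N\right) - 3\right) = 6 - \left(2 N - 3\right) = 6 - \left(-3 + 2 N\right) = 9 - 2 N$)
$g = -6$ ($g = -2 - 2 \left(-1 + 3\right) = -2 - 4 = -6$)
$r{\left(z{\left(Y \right)} \right)} \left(-9\right) g = \left(9 - -6\right) \left(-9\right) \left(-6\right) = \left(9 + 6\right) \left(-9\right) \left(-6\right) = 15 \left(-9\right) \left(-6\right) = \left(-135\right) \left(-6\right) = 810$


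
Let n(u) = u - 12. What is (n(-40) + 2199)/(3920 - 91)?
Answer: 2147/3829 ≈ 0.56072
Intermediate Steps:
n(u) = -12 + u
(n(-40) + 2199)/(3920 - 91) = ((-12 - 40) + 2199)/(3920 - 91) = (-52 + 2199)/3829 = 2147*(1/3829) = 2147/3829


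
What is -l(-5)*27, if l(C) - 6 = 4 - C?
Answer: -405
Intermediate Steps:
l(C) = 10 - C (l(C) = 6 + (4 - C) = 10 - C)
-l(-5)*27 = -(10 - 1*(-5))*27 = -(10 + 5)*27 = -1*15*27 = -15*27 = -405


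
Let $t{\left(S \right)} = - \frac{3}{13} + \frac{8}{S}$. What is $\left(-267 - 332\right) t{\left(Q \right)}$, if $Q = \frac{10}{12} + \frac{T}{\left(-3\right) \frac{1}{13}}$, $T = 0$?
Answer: $- \frac{364791}{65} \approx -5612.2$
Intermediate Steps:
$Q = \frac{5}{6}$ ($Q = \frac{10}{12} + \frac{0}{\left(-3\right) \frac{1}{13}} = 10 \cdot \frac{1}{12} + \frac{0}{\left(-3\right) \frac{1}{13}} = \frac{5}{6} + \frac{0}{- \frac{3}{13}} = \frac{5}{6} + 0 \left(- \frac{13}{3}\right) = \frac{5}{6} + 0 = \frac{5}{6} \approx 0.83333$)
$t{\left(S \right)} = - \frac{3}{13} + \frac{8}{S}$ ($t{\left(S \right)} = \left(-3\right) \frac{1}{13} + \frac{8}{S} = - \frac{3}{13} + \frac{8}{S}$)
$\left(-267 - 332\right) t{\left(Q \right)} = \left(-267 - 332\right) \left(- \frac{3}{13} + \frac{8}{\frac{5}{6}}\right) = - 599 \left(- \frac{3}{13} + 8 \cdot \frac{6}{5}\right) = - 599 \left(- \frac{3}{13} + \frac{48}{5}\right) = \left(-599\right) \frac{609}{65} = - \frac{364791}{65}$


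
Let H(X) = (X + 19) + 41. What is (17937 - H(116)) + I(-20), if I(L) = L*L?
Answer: 18161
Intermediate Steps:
H(X) = 60 + X (H(X) = (19 + X) + 41 = 60 + X)
I(L) = L²
(17937 - H(116)) + I(-20) = (17937 - (60 + 116)) + (-20)² = (17937 - 1*176) + 400 = (17937 - 176) + 400 = 17761 + 400 = 18161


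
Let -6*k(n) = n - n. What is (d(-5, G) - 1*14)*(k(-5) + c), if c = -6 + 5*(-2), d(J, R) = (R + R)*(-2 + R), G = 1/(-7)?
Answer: 10496/49 ≈ 214.20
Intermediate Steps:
k(n) = 0 (k(n) = -(n - n)/6 = -⅙*0 = 0)
G = -⅐ ≈ -0.14286
d(J, R) = 2*R*(-2 + R) (d(J, R) = (2*R)*(-2 + R) = 2*R*(-2 + R))
c = -16 (c = -6 - 10 = -16)
(d(-5, G) - 1*14)*(k(-5) + c) = (2*(-⅐)*(-2 - ⅐) - 1*14)*(0 - 16) = (2*(-⅐)*(-15/7) - 14)*(-16) = (30/49 - 14)*(-16) = -656/49*(-16) = 10496/49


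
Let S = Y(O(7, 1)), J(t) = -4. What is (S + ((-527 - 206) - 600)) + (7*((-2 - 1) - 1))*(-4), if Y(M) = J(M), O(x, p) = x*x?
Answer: -1225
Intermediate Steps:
O(x, p) = x²
Y(M) = -4
S = -4
(S + ((-527 - 206) - 600)) + (7*((-2 - 1) - 1))*(-4) = (-4 + ((-527 - 206) - 600)) + (7*((-2 - 1) - 1))*(-4) = (-4 + (-733 - 600)) + (7*(-3 - 1))*(-4) = (-4 - 1333) + (7*(-4))*(-4) = -1337 - 28*(-4) = -1337 + 112 = -1225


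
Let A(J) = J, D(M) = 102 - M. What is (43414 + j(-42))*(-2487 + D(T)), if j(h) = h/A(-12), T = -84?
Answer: -199807335/2 ≈ -9.9904e+7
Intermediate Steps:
j(h) = -h/12 (j(h) = h/(-12) = h*(-1/12) = -h/12)
(43414 + j(-42))*(-2487 + D(T)) = (43414 - 1/12*(-42))*(-2487 + (102 - 1*(-84))) = (43414 + 7/2)*(-2487 + (102 + 84)) = 86835*(-2487 + 186)/2 = (86835/2)*(-2301) = -199807335/2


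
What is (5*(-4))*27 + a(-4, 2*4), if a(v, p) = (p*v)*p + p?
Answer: -788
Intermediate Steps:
a(v, p) = p + v*p**2 (a(v, p) = v*p**2 + p = p + v*p**2)
(5*(-4))*27 + a(-4, 2*4) = (5*(-4))*27 + (2*4)*(1 + (2*4)*(-4)) = -20*27 + 8*(1 + 8*(-4)) = -540 + 8*(1 - 32) = -540 + 8*(-31) = -540 - 248 = -788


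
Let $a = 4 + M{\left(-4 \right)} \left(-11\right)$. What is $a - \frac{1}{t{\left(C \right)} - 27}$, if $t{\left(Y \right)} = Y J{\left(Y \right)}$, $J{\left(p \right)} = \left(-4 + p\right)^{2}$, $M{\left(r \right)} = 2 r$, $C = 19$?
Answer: $\frac{390815}{4248} \approx 92.0$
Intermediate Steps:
$a = 92$ ($a = 4 + 2 \left(-4\right) \left(-11\right) = 4 - -88 = 4 + 88 = 92$)
$t{\left(Y \right)} = Y \left(-4 + Y\right)^{2}$
$a - \frac{1}{t{\left(C \right)} - 27} = 92 - \frac{1}{19 \left(-4 + 19\right)^{2} - 27} = 92 - \frac{1}{19 \cdot 15^{2} - 27} = 92 - \frac{1}{19 \cdot 225 - 27} = 92 - \frac{1}{4275 - 27} = 92 - \frac{1}{4248} = \frac{390815}{4248}$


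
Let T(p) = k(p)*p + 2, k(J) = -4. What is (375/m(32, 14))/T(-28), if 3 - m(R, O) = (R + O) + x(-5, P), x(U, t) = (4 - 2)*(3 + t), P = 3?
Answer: -25/418 ≈ -0.059809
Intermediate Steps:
x(U, t) = 6 + 2*t (x(U, t) = 2*(3 + t) = 6 + 2*t)
T(p) = 2 - 4*p (T(p) = -4*p + 2 = 2 - 4*p)
m(R, O) = -9 - O - R (m(R, O) = 3 - ((R + O) + (6 + 2*3)) = 3 - ((O + R) + (6 + 6)) = 3 - ((O + R) + 12) = 3 - (12 + O + R) = 3 + (-12 - O - R) = -9 - O - R)
(375/m(32, 14))/T(-28) = (375/(-9 - 1*14 - 1*32))/(2 - 4*(-28)) = (375/(-9 - 14 - 32))/(2 + 112) = (375/(-55))/114 = (375*(-1/55))*(1/114) = -75/11*1/114 = -25/418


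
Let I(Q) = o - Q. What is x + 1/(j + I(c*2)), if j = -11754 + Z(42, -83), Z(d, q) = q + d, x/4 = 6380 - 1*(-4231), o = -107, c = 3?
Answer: 505423151/11908 ≈ 42444.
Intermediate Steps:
x = 42444 (x = 4*(6380 - 1*(-4231)) = 4*(6380 + 4231) = 4*10611 = 42444)
Z(d, q) = d + q
I(Q) = -107 - Q
j = -11795 (j = -11754 + (42 - 83) = -11754 - 41 = -11795)
x + 1/(j + I(c*2)) = 42444 + 1/(-11795 + (-107 - 3*2)) = 42444 + 1/(-11795 + (-107 - 1*6)) = 42444 + 1/(-11795 + (-107 - 6)) = 42444 + 1/(-11795 - 113) = 42444 + 1/(-11908) = 42444 - 1/11908 = 505423151/11908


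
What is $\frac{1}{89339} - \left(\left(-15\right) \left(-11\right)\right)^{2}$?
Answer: $- \frac{2432254274}{89339} \approx -27225.0$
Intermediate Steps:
$\frac{1}{89339} - \left(\left(-15\right) \left(-11\right)\right)^{2} = \frac{1}{89339} - 165^{2} = \frac{1}{89339} - 27225 = - \frac{2432254274}{89339}$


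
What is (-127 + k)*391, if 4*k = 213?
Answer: -115345/4 ≈ -28836.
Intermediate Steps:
k = 213/4 (k = (¼)*213 = 213/4 ≈ 53.250)
(-127 + k)*391 = (-127 + 213/4)*391 = -295/4*391 = -115345/4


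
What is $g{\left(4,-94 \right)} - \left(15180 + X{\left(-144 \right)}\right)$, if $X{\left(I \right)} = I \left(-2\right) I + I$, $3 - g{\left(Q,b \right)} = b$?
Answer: $26533$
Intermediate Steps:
$g{\left(Q,b \right)} = 3 - b$
$X{\left(I \right)} = I - 2 I^{2}$ ($X{\left(I \right)} = - 2 I I + I = - 2 I^{2} + I = I - 2 I^{2}$)
$g{\left(4,-94 \right)} - \left(15180 + X{\left(-144 \right)}\right) = \left(3 - -94\right) - \left(15180 - 144 \left(1 - -288\right)\right) = \left(3 + 94\right) - \left(15180 - 144 \left(1 + 288\right)\right) = 97 - \left(15180 - 41616\right) = 97 - -26436 = 97 + \left(-15180 + 41616\right) = 97 + 26436 = 26533$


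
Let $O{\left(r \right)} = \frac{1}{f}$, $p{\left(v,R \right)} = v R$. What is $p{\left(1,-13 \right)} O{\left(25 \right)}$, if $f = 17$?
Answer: $- \frac{13}{17} \approx -0.76471$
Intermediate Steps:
$p{\left(v,R \right)} = R v$
$O{\left(r \right)} = \frac{1}{17}$
$p{\left(1,-13 \right)} O{\left(25 \right)} = \left(-13\right) 1 \cdot \frac{1}{17} = \left(-13\right) \frac{1}{17} = - \frac{13}{17}$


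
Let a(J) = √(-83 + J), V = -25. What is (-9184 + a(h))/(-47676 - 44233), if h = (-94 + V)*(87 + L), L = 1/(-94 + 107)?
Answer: 9184/91909 - I*√1765231/1194817 ≈ 0.099925 - 0.001112*I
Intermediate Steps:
L = 1/13 ≈ 0.076923
h = -134708/13 (h = (-94 - 25)*(87 + 1/13) = -119*1132/13 = -134708/13 ≈ -10362.)
(-9184 + a(h))/(-47676 - 44233) = (-9184 + √(-83 - 134708/13))/(-47676 - 44233) = (-9184 + √(-135787/13))/(-91909) = (-9184 + I*√1765231/13)*(-1/91909) = 9184/91909 - I*√1765231/1194817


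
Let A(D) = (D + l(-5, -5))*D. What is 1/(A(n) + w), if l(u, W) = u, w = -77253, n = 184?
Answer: -1/44317 ≈ -2.2565e-5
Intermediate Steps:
A(D) = D*(-5 + D) (A(D) = (D - 5)*D = (-5 + D)*D = D*(-5 + D))
1/(A(n) + w) = 1/(184*(-5 + 184) - 77253) = 1/(184*179 - 77253) = 1/(32936 - 77253) = 1/(-44317) = -1/44317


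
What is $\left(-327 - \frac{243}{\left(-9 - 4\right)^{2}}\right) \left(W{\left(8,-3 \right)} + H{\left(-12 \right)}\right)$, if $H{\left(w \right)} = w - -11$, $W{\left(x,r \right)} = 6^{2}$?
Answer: $- \frac{1942710}{169} \approx -11495.0$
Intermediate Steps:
$W{\left(x,r \right)} = 36$
$H{\left(w \right)} = 11 + w$ ($H{\left(w \right)} = w + 11 = 11 + w$)
$\left(-327 - \frac{243}{\left(-9 - 4\right)^{2}}\right) \left(W{\left(8,-3 \right)} + H{\left(-12 \right)}\right) = \left(-327 - \frac{243}{\left(-9 - 4\right)^{2}}\right) \left(36 + \left(11 - 12\right)\right) = \left(-327 - \frac{243}{\left(-13\right)^{2}}\right) \left(36 - 1\right) = \left(-327 - \frac{243}{169}\right) 35 = \left(- \frac{55506}{169}\right) 35 = - \frac{1942710}{169}$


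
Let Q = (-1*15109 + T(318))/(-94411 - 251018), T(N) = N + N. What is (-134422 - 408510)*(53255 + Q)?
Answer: -9987687959484976/345429 ≈ -2.8914e+10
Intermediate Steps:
T(N) = 2*N
Q = 14473/345429 (Q = (-1*15109 + 2*318)/(-94411 - 251018) = (-15109 + 636)/(-345429) = -14473*(-1/345429) = 14473/345429 ≈ 0.041899)
(-134422 - 408510)*(53255 + Q) = (-134422 - 408510)*(53255 + 14473/345429) = -542932*18395835868/345429 = -9987687959484976/345429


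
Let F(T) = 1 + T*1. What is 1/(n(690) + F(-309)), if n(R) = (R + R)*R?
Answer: 1/951892 ≈ 1.0505e-6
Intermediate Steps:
F(T) = 1 + T
n(R) = 2*R**2 (n(R) = (2*R)*R = 2*R**2)
1/(n(690) + F(-309)) = 1/(2*690**2 + (1 - 309)) = 1/(2*476100 - 308) = 1/(952200 - 308) = 1/951892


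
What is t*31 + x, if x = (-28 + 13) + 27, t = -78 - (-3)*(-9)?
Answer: -3243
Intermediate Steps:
t = -105 (t = -78 - 1*27 = -78 - 27 = -105)
x = 12 (x = -15 + 27 = 12)
t*31 + x = -105*31 + 12 = -3255 + 12 = -3243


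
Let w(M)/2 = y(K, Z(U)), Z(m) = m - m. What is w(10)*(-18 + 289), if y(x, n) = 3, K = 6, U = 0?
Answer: 1626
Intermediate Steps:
Z(m) = 0
w(M) = 6 (w(M) = 2*3 = 6)
w(10)*(-18 + 289) = 6*(-18 + 289) = 6*271 = 1626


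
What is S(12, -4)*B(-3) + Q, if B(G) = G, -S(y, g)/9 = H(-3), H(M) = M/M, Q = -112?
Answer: -85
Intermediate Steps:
H(M) = 1
S(y, g) = -9 (S(y, g) = -9*1 = -9)
S(12, -4)*B(-3) + Q = -9*(-3) - 112 = 27 - 112 = -85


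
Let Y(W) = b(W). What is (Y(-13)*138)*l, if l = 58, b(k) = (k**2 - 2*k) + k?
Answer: 1456728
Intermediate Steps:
b(k) = k**2 - k
Y(W) = W*(-1 + W)
(Y(-13)*138)*l = (-13*(-1 - 13)*138)*58 = (-13*(-14)*138)*58 = (182*138)*58 = 25116*58 = 1456728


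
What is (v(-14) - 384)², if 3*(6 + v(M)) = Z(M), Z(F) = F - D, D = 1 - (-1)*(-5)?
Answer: 1392400/9 ≈ 1.5471e+5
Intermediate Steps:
D = -4 (D = 1 - 1*5 = 1 - 5 = -4)
Z(F) = 4 + F (Z(F) = F - 1*(-4) = F + 4 = 4 + F)
v(M) = -14/3 + M/3 (v(M) = -6 + (4 + M)/3 = -6 + (4/3 + M/3) = -14/3 + M/3)
(v(-14) - 384)² = ((-14/3 + (⅓)*(-14)) - 384)² = ((-14/3 - 14/3) - 384)² = (-28/3 - 384)² = (-1180/3)² = 1392400/9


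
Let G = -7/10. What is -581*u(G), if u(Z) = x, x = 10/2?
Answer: -2905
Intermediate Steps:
G = -7/10 (G = -7*1/10 = -7/10 ≈ -0.70000)
x = 5 (x = 10*(1/2) = 5)
u(Z) = 5
-581*u(G) = -581*5 = -2905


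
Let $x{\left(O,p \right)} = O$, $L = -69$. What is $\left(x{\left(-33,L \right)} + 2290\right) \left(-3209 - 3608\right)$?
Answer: $-15385969$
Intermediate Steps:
$\left(x{\left(-33,L \right)} + 2290\right) \left(-3209 - 3608\right) = \left(-33 + 2290\right) \left(-3209 - 3608\right) = 2257 \left(-6817\right) = -15385969$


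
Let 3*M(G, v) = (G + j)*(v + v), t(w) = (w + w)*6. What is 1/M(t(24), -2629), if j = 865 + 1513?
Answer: -3/14017828 ≈ -2.1401e-7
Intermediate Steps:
j = 2378
t(w) = 12*w (t(w) = (2*w)*6 = 12*w)
M(G, v) = 2*v*(2378 + G)/3 (M(G, v) = ((G + 2378)*(v + v))/3 = ((2378 + G)*(2*v))/3 = (2*v*(2378 + G))/3 = 2*v*(2378 + G)/3)
1/M(t(24), -2629) = 1/((2/3)*(-2629)*(2378 + 12*24)) = 1/((2/3)*(-2629)*(2378 + 288)) = 1/((2/3)*(-2629)*2666) = 1/(-14017828/3) = -3/14017828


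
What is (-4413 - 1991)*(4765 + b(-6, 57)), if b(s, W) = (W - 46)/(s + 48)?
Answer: -640851482/21 ≈ -3.0517e+7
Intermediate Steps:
b(s, W) = (-46 + W)/(48 + s)
(-4413 - 1991)*(4765 + b(-6, 57)) = (-4413 - 1991)*(4765 + (-46 + 57)/(48 - 6)) = -6404*(4765 + 11/42) = -6404*200141/42 = -640851482/21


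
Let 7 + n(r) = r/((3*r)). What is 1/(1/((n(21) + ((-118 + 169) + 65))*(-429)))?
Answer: -46904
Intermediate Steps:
n(r) = -20/3 (n(r) = -7 + r/((3*r)) = -7 + r*(1/(3*r)) = -7 + 1/3 = -20/3)
1/(1/((n(21) + ((-118 + 169) + 65))*(-429))) = 1/(1/((-20/3 + ((-118 + 169) + 65))*(-429))) = 1/(1/((-20/3 + (51 + 65))*(-429))) = 1/(1/((-20/3 + 116)*(-429))) = 1/(1/((328/3)*(-429))) = 1/(1/(-46904)) = 1/(-1/46904) = -46904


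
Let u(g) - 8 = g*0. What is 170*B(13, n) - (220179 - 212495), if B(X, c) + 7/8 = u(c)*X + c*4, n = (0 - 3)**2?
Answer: 63869/4 ≈ 15967.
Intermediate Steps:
n = 9 (n = (-3)**2 = 9)
u(g) = 8 (u(g) = 8 + g*0 = 8 + 0 = 8)
B(X, c) = -7/8 + 4*c + 8*X (B(X, c) = -7/8 + (8*X + c*4) = -7/8 + (8*X + 4*c) = -7/8 + (4*c + 8*X) = -7/8 + 4*c + 8*X)
170*B(13, n) - (220179 - 212495) = 170*(-7/8 + 4*9 + 8*13) - (220179 - 212495) = 170*(-7/8 + 36 + 104) - 1*7684 = 170*(1113/8) - 7684 = 94605/4 - 7684 = 63869/4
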